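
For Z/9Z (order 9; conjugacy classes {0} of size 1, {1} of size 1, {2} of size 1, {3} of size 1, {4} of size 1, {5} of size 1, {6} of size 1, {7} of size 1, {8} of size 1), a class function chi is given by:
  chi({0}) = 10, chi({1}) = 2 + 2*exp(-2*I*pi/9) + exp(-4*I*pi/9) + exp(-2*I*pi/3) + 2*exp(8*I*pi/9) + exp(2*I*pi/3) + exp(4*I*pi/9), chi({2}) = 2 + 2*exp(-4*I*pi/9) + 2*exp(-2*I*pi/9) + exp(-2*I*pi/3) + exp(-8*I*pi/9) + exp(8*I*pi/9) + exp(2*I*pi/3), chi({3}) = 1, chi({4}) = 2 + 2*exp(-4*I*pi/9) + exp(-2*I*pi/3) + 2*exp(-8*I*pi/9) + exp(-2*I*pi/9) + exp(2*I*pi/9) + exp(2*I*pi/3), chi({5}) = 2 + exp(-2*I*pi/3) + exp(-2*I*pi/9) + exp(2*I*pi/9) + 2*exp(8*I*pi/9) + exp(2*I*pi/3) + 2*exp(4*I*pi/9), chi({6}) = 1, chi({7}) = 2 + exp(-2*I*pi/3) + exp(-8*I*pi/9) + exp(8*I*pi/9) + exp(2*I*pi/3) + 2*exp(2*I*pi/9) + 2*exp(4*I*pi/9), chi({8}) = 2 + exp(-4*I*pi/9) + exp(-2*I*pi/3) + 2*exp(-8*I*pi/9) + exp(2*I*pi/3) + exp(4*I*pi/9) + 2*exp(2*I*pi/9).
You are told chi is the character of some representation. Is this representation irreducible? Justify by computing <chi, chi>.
Not irreducible (reducible): <chi, chi> = 16 > 1.

Argument: <chi, chi> = (1/|G|) sum_C |C| * |chi(C)|^2 = (1/9)[1*|10|^2 + 1*|2 + 2*exp(-2*I*pi/9) + exp(-4*I*pi/9) + exp(-2*I*pi/3) + 2*exp(8*I*pi/9) + exp(2*I*pi/3) + exp(4*I*pi/9)|^2 + 1*|2 + 2*exp(-4*I*pi/9) + 2*exp(-2*I*pi/9) + exp(-2*I*pi/3) + exp(-8*I*pi/9) + exp(8*I*pi/9) + exp(2*I*pi/3)|^2 + 1*|1|^2 + 1*|2 + 2*exp(-4*I*pi/9) + exp(-2*I*pi/3) + 2*exp(-8*I*pi/9) + exp(-2*I*pi/9) + exp(2*I*pi/9) + exp(2*I*pi/3)|^2 + 1*|2 + exp(-2*I*pi/3) + exp(-2*I*pi/9) + exp(2*I*pi/9) + 2*exp(8*I*pi/9) + exp(2*I*pi/3) + 2*exp(4*I*pi/9)|^2 + 1*|1|^2 + 1*|2 + exp(-2*I*pi/3) + exp(-8*I*pi/9) + exp(8*I*pi/9) + exp(2*I*pi/3) + 2*exp(2*I*pi/9) + 2*exp(4*I*pi/9)|^2 + 1*|2 + exp(-4*I*pi/9) + exp(-2*I*pi/3) + 2*exp(-8*I*pi/9) + exp(2*I*pi/3) + exp(4*I*pi/9) + 2*exp(2*I*pi/9)|^2]
  = (1/9)[(100) + (16 + 10*exp(-4*I*pi/9) + 9*exp(-2*I*pi/3) + 10*exp(-2*I*pi/9) + 13*exp(-8*I*pi/9) + 13*exp(8*I*pi/9) + 10*exp(2*I*pi/9) + 9*exp(2*I*pi/3) + 10*exp(4*I*pi/9)) + (16 + 10*exp(-4*I*pi/9) + 13*exp(-2*I*pi/9) + 9*exp(-2*I*pi/3) + 10*exp(-8*I*pi/9) + 10*exp(8*I*pi/9) + 9*exp(2*I*pi/3) + 13*exp(2*I*pi/9) + 10*exp(4*I*pi/9)) + (1) + (16 + 13*exp(-4*I*pi/9) + 9*exp(-2*I*pi/3) + 10*exp(-2*I*pi/9) + 10*exp(-8*I*pi/9) + 10*exp(8*I*pi/9) + 10*exp(2*I*pi/9) + 9*exp(2*I*pi/3) + 13*exp(4*I*pi/9)) + (16 + 13*exp(-4*I*pi/9) + 9*exp(-2*I*pi/3) + 10*exp(-2*I*pi/9) + 10*exp(-8*I*pi/9) + 10*exp(8*I*pi/9) + 10*exp(2*I*pi/9) + 9*exp(2*I*pi/3) + 13*exp(4*I*pi/9)) + (1) + (16 + 10*exp(-4*I*pi/9) + 13*exp(-2*I*pi/9) + 9*exp(-2*I*pi/3) + 10*exp(-8*I*pi/9) + 10*exp(8*I*pi/9) + 9*exp(2*I*pi/3) + 13*exp(2*I*pi/9) + 10*exp(4*I*pi/9)) + (16 + 10*exp(-4*I*pi/9) + 9*exp(-2*I*pi/3) + 10*exp(-2*I*pi/9) + 13*exp(-8*I*pi/9) + 13*exp(8*I*pi/9) + 10*exp(2*I*pi/9) + 9*exp(2*I*pi/3) + 10*exp(4*I*pi/9))] = 144/9 = 16.
(Exp terms are combined using exp(i*s)*conj(exp(i*t)) = exp(i*(s-t)), and sums of them are collapsed using the identity that for every m > 1 the m distinct m-th roots of unity sum to 0, e.g. 1 + exp(2*I*pi/3) + exp(-2*I*pi/3) = 0.)
A character is irreducible iff <chi, chi> = 1, so this representation is reducible.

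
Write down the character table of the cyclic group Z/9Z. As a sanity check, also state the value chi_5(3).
Character table of Z/9Z (irreps indexed chi_0,...,chi_8 with chi_k(m) = zeta_9^(k*m), zeta_9 = exp(2*pi*i/9)):
  irrep \ class  {0} (size 1)  {1} (size 1)    {2} (size 1)    {3} (size 1)    {4} (size 1)    {5} (size 1)    {6} (size 1)    {7} (size 1)    {8} (size 1)  
  chi_0          1             1               1               1               1               1               1               1               1             
  chi_1          1             exp(2*I*pi/9)   exp(4*I*pi/9)   exp(2*I*pi/3)   exp(8*I*pi/9)   exp(-8*I*pi/9)  exp(-2*I*pi/3)  exp(-4*I*pi/9)  exp(-2*I*pi/9)
  chi_2          1             exp(4*I*pi/9)   exp(8*I*pi/9)   exp(-2*I*pi/3)  exp(-2*I*pi/9)  exp(2*I*pi/9)   exp(2*I*pi/3)   exp(-8*I*pi/9)  exp(-4*I*pi/9)
  chi_3          1             exp(2*I*pi/3)   exp(-2*I*pi/3)  1               exp(2*I*pi/3)   exp(-2*I*pi/3)  1               exp(2*I*pi/3)   exp(-2*I*pi/3)
  chi_4          1             exp(8*I*pi/9)   exp(-2*I*pi/9)  exp(2*I*pi/3)   exp(-4*I*pi/9)  exp(4*I*pi/9)   exp(-2*I*pi/3)  exp(2*I*pi/9)   exp(-8*I*pi/9)
  chi_5          1             exp(-8*I*pi/9)  exp(2*I*pi/9)   exp(-2*I*pi/3)  exp(4*I*pi/9)   exp(-4*I*pi/9)  exp(2*I*pi/3)   exp(-2*I*pi/9)  exp(8*I*pi/9) 
  chi_6          1             exp(-2*I*pi/3)  exp(2*I*pi/3)   1               exp(-2*I*pi/3)  exp(2*I*pi/3)   1               exp(-2*I*pi/3)  exp(2*I*pi/3) 
  chi_7          1             exp(-4*I*pi/9)  exp(-8*I*pi/9)  exp(2*I*pi/3)   exp(2*I*pi/9)   exp(-2*I*pi/9)  exp(-2*I*pi/3)  exp(8*I*pi/9)   exp(4*I*pi/9) 
  chi_8          1             exp(-2*I*pi/9)  exp(-4*I*pi/9)  exp(-2*I*pi/3)  exp(-8*I*pi/9)  exp(8*I*pi/9)   exp(2*I*pi/3)   exp(4*I*pi/9)   exp(2*I*pi/9) 

Spot check: chi_5(3) = zeta_9^(5*3) = zeta_9^15 = exp(-2*I*pi/3).

Explanation: Z/9Z is abelian, so all 9 irreducible complex representations are 1-dimensional. They are given by chi_k(m) = zeta_9^(k*m) for k = 0,...,8. Row orthogonality: sum_m chi_k(m) conj(chi_l(m)) = 9 * [k = l].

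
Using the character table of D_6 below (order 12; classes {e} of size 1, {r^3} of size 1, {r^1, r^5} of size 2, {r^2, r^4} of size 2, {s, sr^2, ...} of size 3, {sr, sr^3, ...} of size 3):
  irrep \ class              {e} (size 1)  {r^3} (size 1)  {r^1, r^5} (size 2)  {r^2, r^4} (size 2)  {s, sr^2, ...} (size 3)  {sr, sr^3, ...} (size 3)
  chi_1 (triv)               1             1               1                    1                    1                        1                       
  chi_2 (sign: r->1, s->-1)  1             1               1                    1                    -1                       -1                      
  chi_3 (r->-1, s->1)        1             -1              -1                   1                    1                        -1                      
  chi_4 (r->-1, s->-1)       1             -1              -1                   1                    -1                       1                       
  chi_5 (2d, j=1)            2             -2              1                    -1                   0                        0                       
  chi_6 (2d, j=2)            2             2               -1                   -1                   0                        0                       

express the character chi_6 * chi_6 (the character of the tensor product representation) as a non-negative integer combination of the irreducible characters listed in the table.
chi_6 tensor chi_6 = chi_1 + chi_2 + chi_6 (all other irreducibles have multiplicity 0).

The character of a tensor product is the pointwise product (chi_6 * chi_6)(C) = chi_6(C) * chi_6(C):
  {e}: (2)*(2), {r^3}: (2)*(2), {r^1, r^5}: (-1)*(-1), {r^2, r^4}: (-1)*(-1), {s, sr^2, ...}: (0)*(0), {sr, sr^3, ...}: (0)*(0)
so (chi_6 * chi_6) takes values
  {e} -> 4, {r^3} -> 4, {r^1, r^5} -> 1, {r^2, r^4} -> 1, {s, sr^2, ...} -> 0, {sr, sr^3, ...} -> 0.
Now take the inner product of this character with each irreducible chi from the table, <chi_6*chi_6, chi> = (1/12) sum_C |C| (chi_6*chi_6)(C) conj(chi(C)):
  <chi_6*chi_6, chi_1> = (1/12)[1*(4)*conj(1) + 1*(4)*conj(1) + 2*(1)*conj(1) + 2*(1)*conj(1) + 3*(0)*conj(1) + 3*(0)*conj(1)]
      = (1/12)[(4) + (4) + (2) + (2) + (0) + (0)] = 12/12 = 1
  <chi_6*chi_6, chi_2> = (1/12)[1*(4)*conj(1) + 1*(4)*conj(1) + 2*(1)*conj(1) + 2*(1)*conj(1) + 3*(0)*conj(-1) + 3*(0)*conj(-1)]
      = (1/12)[(4) + (4) + (2) + (2) + (0) + (0)] = 12/12 = 1
  <chi_6*chi_6, chi_3> = (1/12)[1*(4)*conj(1) + 1*(4)*conj(-1) + 2*(1)*conj(-1) + 2*(1)*conj(1) + 3*(0)*conj(1) + 3*(0)*conj(-1)]
      = (1/12)[(4) + (-4) + (-2) + (2) + (0) + (0)] = 0/12 = 0
  <chi_6*chi_6, chi_4> = (1/12)[1*(4)*conj(1) + 1*(4)*conj(-1) + 2*(1)*conj(-1) + 2*(1)*conj(1) + 3*(0)*conj(-1) + 3*(0)*conj(1)]
      = (1/12)[(4) + (-4) + (-2) + (2) + (0) + (0)] = 0/12 = 0
  <chi_6*chi_6, chi_5> = (1/12)[1*(4)*conj(2) + 1*(4)*conj(-2) + 2*(1)*conj(1) + 2*(1)*conj(-1) + 3*(0)*conj(0) + 3*(0)*conj(0)]
      = (1/12)[(8) + (-8) + (2) + (-2) + (0) + (0)] = 0/12 = 0
  <chi_6*chi_6, chi_6> = (1/12)[1*(4)*conj(2) + 1*(4)*conj(2) + 2*(1)*conj(-1) + 2*(1)*conj(-1) + 3*(0)*conj(0) + 3*(0)*conj(0)]
      = (1/12)[(8) + (8) + (-2) + (-2) + (0) + (0)] = 12/12 = 1
Hence the multiplicities are chi_1: 1, chi_2: 1, chi_6: 1. Dimension check: dim(chi_6)*dim(chi_6) = 2*2 = 4 and sum (mult * dim) = 1*1 + 1*1 + 1*2 = 4.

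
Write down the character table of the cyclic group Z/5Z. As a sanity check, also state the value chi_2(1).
Character table of Z/5Z (irreps indexed chi_0,...,chi_4 with chi_k(m) = zeta_5^(k*m), zeta_5 = exp(2*pi*i/5)):
  irrep \ class  {0} (size 1)  {1} (size 1)    {2} (size 1)    {3} (size 1)    {4} (size 1)  
  chi_0          1             1               1               1               1             
  chi_1          1             exp(2*I*pi/5)   exp(4*I*pi/5)   exp(-4*I*pi/5)  exp(-2*I*pi/5)
  chi_2          1             exp(4*I*pi/5)   exp(-2*I*pi/5)  exp(2*I*pi/5)   exp(-4*I*pi/5)
  chi_3          1             exp(-4*I*pi/5)  exp(2*I*pi/5)   exp(-2*I*pi/5)  exp(4*I*pi/5) 
  chi_4          1             exp(-2*I*pi/5)  exp(-4*I*pi/5)  exp(4*I*pi/5)   exp(2*I*pi/5) 

Spot check: chi_2(1) = zeta_5^(2*1) = zeta_5^2 = exp(4*I*pi/5).

Details: Z/5Z is abelian, so all 5 irreducible complex representations are 1-dimensional. They are given by chi_k(m) = zeta_5^(k*m) for k = 0,...,4. Row orthogonality: sum_m chi_k(m) conj(chi_l(m)) = 5 * [k = l].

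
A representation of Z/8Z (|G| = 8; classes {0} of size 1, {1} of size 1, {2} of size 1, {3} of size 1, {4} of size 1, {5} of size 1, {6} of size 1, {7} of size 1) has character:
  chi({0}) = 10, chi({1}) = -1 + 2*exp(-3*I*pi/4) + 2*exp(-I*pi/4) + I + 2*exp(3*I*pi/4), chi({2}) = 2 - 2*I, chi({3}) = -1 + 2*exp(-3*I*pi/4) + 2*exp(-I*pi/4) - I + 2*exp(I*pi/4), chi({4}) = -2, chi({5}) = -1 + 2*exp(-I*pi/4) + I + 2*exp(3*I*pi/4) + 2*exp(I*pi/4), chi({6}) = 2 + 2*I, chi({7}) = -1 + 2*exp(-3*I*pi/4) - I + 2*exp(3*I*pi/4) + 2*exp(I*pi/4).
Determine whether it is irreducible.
Not irreducible (reducible): <chi, chi> = 18 > 1.

Explanation: <chi, chi> = (1/|G|) sum_C |C| * |chi(C)|^2 = (1/8)[1*|10|^2 + 1*|-1 + 2*exp(-3*I*pi/4) + 2*exp(-I*pi/4) + I + 2*exp(3*I*pi/4)|^2 + 1*|2 - 2*I|^2 + 1*|-1 + 2*exp(-3*I*pi/4) + 2*exp(-I*pi/4) - I + 2*exp(I*pi/4)|^2 + 1*|-2|^2 + 1*|-1 + 2*exp(-I*pi/4) + I + 2*exp(3*I*pi/4) + 2*exp(I*pi/4)|^2 + 1*|2 + 2*I|^2 + 1*|-1 + 2*exp(-3*I*pi/4) - I + 2*exp(3*I*pi/4) + 2*exp(I*pi/4)|^2]
  = (1/8)[(100) + (6) + (8) + (6) + (4) + (6) + (8) + (6)] = 144/8 = 18.
(Exp terms are combined using exp(i*s)*conj(exp(i*t)) = exp(i*(s-t)), and sums of them are collapsed using the identity that for every m > 1 the m distinct m-th roots of unity sum to 0, e.g. 1 + exp(2*I*pi/3) + exp(-2*I*pi/3) = 0.)
A character is irreducible iff <chi, chi> = 1, so this representation is reducible.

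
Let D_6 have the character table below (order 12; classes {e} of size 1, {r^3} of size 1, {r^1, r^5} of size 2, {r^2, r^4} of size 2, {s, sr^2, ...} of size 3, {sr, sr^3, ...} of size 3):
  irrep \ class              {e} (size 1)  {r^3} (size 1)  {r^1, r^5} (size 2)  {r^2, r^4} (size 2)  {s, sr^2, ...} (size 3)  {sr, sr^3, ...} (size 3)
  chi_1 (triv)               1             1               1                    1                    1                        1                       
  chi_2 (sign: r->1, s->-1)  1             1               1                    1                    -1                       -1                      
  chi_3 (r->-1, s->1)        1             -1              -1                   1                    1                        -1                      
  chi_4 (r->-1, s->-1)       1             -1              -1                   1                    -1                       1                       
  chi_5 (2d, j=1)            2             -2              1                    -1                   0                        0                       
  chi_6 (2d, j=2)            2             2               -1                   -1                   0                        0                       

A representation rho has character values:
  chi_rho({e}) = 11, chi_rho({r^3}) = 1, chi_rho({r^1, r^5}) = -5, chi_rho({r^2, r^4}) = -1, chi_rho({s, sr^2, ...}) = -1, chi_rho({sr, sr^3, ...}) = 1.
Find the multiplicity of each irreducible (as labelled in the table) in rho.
Multiplicities: chi_1: 0, chi_2: 0, chi_3: 1, chi_4: 2, chi_5: 1, chi_6: 3.

Solution. Use <chi_rho, chi> = (1/|G|) sum_C |C| * chi_rho(C) * conj(chi(C)) with |G| = 12 for each irreducible chi in the table:
  <chi_rho, chi_1> = (1/12)[1*(11)*conj(1) + 1*(1)*conj(1) + 2*(-5)*conj(1) + 2*(-1)*conj(1) + 3*(-1)*conj(1) + 3*(1)*conj(1)]
      = (1/12)[(11) + (1) + (-10) + (-2) + (-3) + (3)] = 0/12 = 0
  <chi_rho, chi_2> = (1/12)[1*(11)*conj(1) + 1*(1)*conj(1) + 2*(-5)*conj(1) + 2*(-1)*conj(1) + 3*(-1)*conj(-1) + 3*(1)*conj(-1)]
      = (1/12)[(11) + (1) + (-10) + (-2) + (3) + (-3)] = 0/12 = 0
  <chi_rho, chi_3> = (1/12)[1*(11)*conj(1) + 1*(1)*conj(-1) + 2*(-5)*conj(-1) + 2*(-1)*conj(1) + 3*(-1)*conj(1) + 3*(1)*conj(-1)]
      = (1/12)[(11) + (-1) + (10) + (-2) + (-3) + (-3)] = 12/12 = 1
  <chi_rho, chi_4> = (1/12)[1*(11)*conj(1) + 1*(1)*conj(-1) + 2*(-5)*conj(-1) + 2*(-1)*conj(1) + 3*(-1)*conj(-1) + 3*(1)*conj(1)]
      = (1/12)[(11) + (-1) + (10) + (-2) + (3) + (3)] = 24/12 = 2
  <chi_rho, chi_5> = (1/12)[1*(11)*conj(2) + 1*(1)*conj(-2) + 2*(-5)*conj(1) + 2*(-1)*conj(-1) + 3*(-1)*conj(0) + 3*(1)*conj(0)]
      = (1/12)[(22) + (-2) + (-10) + (2) + (0) + (0)] = 12/12 = 1
  <chi_rho, chi_6> = (1/12)[1*(11)*conj(2) + 1*(1)*conj(2) + 2*(-5)*conj(-1) + 2*(-1)*conj(-1) + 3*(-1)*conj(0) + 3*(1)*conj(0)]
      = (1/12)[(22) + (2) + (10) + (2) + (0) + (0)] = 36/12 = 3
Dimension check: dim(rho) = sum (mult * dim) = 0*1 + 0*1 + 1*1 + 2*1 + 1*2 + 3*2 = 11 = chi_rho(e) = 11.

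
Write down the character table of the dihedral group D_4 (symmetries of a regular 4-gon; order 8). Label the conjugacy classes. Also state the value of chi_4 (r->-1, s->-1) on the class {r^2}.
Conjugacy classes: {e} of size 1, {r^2} of size 1, {r^1, r^3} of size 2, {s, sr^2, ...} of size 2, {sr, sr^3, ...} of size 2.
Character table:
  irrep \ class              {e} (size 1)  {r^2} (size 1)  {r^1, r^3} (size 2)  {s, sr^2, ...} (size 2)  {sr, sr^3, ...} (size 2)
  chi_1 (triv)               1             1               1                    1                        1                       
  chi_2 (sign: r->1, s->-1)  1             1               1                    -1                       -1                      
  chi_3 (r->-1, s->1)        1             1               -1                   1                        -1                      
  chi_4 (r->-1, s->-1)       1             1               -1                   -1                       1                       
  chi_5 (2d, j=1)            2             -2              0                    0                        0                       

Spot check: chi_4 (r->-1, s->-1) on {r^2} = 1.

Details: D_4 has order 2*4 = 8 with 5 conjugacy classes, hence 5 irreducibles. Sum of squared dims 1 + 1 + 1 + 1 + 4 = 8 = |G|. Linear characters come from the abelianisation; the 2-dimensional irreps have character r^k -> 2*cos(2*pi*j*k/4), reflections -> 0.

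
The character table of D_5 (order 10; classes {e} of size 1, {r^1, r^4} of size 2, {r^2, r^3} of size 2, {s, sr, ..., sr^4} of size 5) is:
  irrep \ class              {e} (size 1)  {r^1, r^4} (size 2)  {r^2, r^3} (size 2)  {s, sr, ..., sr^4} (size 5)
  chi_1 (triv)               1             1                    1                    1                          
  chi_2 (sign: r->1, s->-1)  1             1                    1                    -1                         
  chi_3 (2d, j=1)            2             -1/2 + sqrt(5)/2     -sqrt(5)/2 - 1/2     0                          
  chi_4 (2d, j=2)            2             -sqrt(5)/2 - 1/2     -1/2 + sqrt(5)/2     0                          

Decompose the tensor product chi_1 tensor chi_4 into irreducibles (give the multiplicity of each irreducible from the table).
chi_1 tensor chi_4 = chi_4 (all other irreducibles have multiplicity 0).

Working: The character of a tensor product is the pointwise product (chi_1 * chi_4)(C) = chi_1(C) * chi_4(C):
  {e}: (1)*(2), {r^1, r^4}: (1)*(-sqrt(5)/2 - 1/2), {r^2, r^3}: (1)*(-1/2 + sqrt(5)/2), {s, sr, ..., sr^4}: (1)*(0)
so (chi_1 * chi_4) takes values
  {e} -> 2, {r^1, r^4} -> -sqrt(5)/2 - 1/2, {r^2, r^3} -> -1/2 + sqrt(5)/2, {s, sr, ..., sr^4} -> 0.
Now take the inner product of this character with each irreducible chi from the table, <chi_1*chi_4, chi> = (1/10) sum_C |C| (chi_1*chi_4)(C) conj(chi(C)):
  <chi_1*chi_4, chi_1> = (1/10)[1*(2)*conj(1) + 2*(-sqrt(5)/2 - 1/2)*conj(1) + 2*(-1/2 + sqrt(5)/2)*conj(1) + 5*(0)*conj(1)]
      = (1/10)[(2) + (-sqrt(5) - 1) + (-1 + sqrt(5)) + (0)] = 0/10 = 0
  <chi_1*chi_4, chi_2> = (1/10)[1*(2)*conj(1) + 2*(-sqrt(5)/2 - 1/2)*conj(1) + 2*(-1/2 + sqrt(5)/2)*conj(1) + 5*(0)*conj(-1)]
      = (1/10)[(2) + (-sqrt(5) - 1) + (-1 + sqrt(5)) + (0)] = 0/10 = 0
  <chi_1*chi_4, chi_3> = (1/10)[1*(2)*conj(2) + 2*(-sqrt(5)/2 - 1/2)*conj(-1/2 + sqrt(5)/2) + 2*(-1/2 + sqrt(5)/2)*conj(-sqrt(5)/2 - 1/2) + 5*(0)*conj(0)]
      = (1/10)[(4) + (-2) + (-2) + (0)] = 0/10 = 0
  <chi_1*chi_4, chi_4> = (1/10)[1*(2)*conj(2) + 2*(-sqrt(5)/2 - 1/2)*conj(-sqrt(5)/2 - 1/2) + 2*(-1/2 + sqrt(5)/2)*conj(-1/2 + sqrt(5)/2) + 5*(0)*conj(0)]
      = (1/10)[(4) + (sqrt(5) + 3) + (3 - sqrt(5)) + (0)] = 10/10 = 1
Hence the multiplicities are chi_4: 1. Dimension check: dim(chi_1)*dim(chi_4) = 1*2 = 2 and sum (mult * dim) = 1*2 = 2.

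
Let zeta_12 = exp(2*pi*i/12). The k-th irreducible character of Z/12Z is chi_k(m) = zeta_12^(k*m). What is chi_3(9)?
chi_3(9) = zeta_12^27 = I

Details: chi_3(9) = zeta_12^(3*9) = zeta_12^27. Since zeta_12^12 = 1, this equals zeta_12^3 = exp(2*pi*i*3/12) = I.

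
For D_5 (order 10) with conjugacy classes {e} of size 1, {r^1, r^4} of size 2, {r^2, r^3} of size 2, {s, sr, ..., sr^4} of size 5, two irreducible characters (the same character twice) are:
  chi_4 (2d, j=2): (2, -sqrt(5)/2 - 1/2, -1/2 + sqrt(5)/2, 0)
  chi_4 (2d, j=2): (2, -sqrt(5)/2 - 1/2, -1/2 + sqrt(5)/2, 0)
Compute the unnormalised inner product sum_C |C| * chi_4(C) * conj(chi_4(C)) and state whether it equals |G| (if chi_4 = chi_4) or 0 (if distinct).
Sum = 10 = |G| = 10; so <chi_4, chi_4> = 1 (norm-1 confirms irreducibility).

Derivation: Compute term by term over conjugacy classes (|C| * chi_4(C) * conj(chi_4(C))):
  1*(2)*conj(2) + 2*(-sqrt(5)/2 - 1/2)*conj(-sqrt(5)/2 - 1/2) + 2*(-1/2 + sqrt(5)/2)*conj(-1/2 + sqrt(5)/2) + 5*(0)*conj(0)
  = (4) + (sqrt(5) + 3) + (3 - sqrt(5)) + (0)
  = 10.
Dividing by |G| = 10 gives 10/10 = 1, matching the row-orthogonality relation <chi_4, chi_4> = [chi_4 = chi_4].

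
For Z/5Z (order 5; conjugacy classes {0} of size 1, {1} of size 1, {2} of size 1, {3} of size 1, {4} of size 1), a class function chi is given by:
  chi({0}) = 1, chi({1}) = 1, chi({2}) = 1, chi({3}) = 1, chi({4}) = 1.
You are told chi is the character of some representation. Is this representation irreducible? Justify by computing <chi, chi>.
Irreducible: <chi, chi> = 1.

Details: <chi, chi> = (1/|G|) sum_C |C| * |chi(C)|^2 = (1/5)[1*|1|^2 + 1*|1|^2 + 1*|1|^2 + 1*|1|^2 + 1*|1|^2]
  = (1/5)[(1) + (1) + (1) + (1) + (1)] = 5/5 = 1.
(Exp terms are combined using exp(i*s)*conj(exp(i*t)) = exp(i*(s-t)), and sums of them are collapsed using the identity that for every m > 1 the m distinct m-th roots of unity sum to 0, e.g. 1 + exp(2*I*pi/3) + exp(-2*I*pi/3) = 0.)
A character is irreducible iff <chi, chi> = 1, so this representation is irreducible.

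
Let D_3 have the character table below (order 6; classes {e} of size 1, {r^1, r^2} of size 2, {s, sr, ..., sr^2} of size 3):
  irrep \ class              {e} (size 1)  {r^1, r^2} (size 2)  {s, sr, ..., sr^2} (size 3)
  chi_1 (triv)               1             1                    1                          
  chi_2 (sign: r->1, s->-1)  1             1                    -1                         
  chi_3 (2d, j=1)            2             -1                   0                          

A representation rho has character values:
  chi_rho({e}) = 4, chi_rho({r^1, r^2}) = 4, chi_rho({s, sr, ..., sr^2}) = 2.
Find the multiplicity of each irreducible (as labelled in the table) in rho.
Multiplicities: chi_1: 3, chi_2: 1, chi_3: 0.

Use <chi_rho, chi> = (1/|G|) sum_C |C| * chi_rho(C) * conj(chi(C)) with |G| = 6 for each irreducible chi in the table:
  <chi_rho, chi_1> = (1/6)[1*(4)*conj(1) + 2*(4)*conj(1) + 3*(2)*conj(1)]
      = (1/6)[(4) + (8) + (6)] = 18/6 = 3
  <chi_rho, chi_2> = (1/6)[1*(4)*conj(1) + 2*(4)*conj(1) + 3*(2)*conj(-1)]
      = (1/6)[(4) + (8) + (-6)] = 6/6 = 1
  <chi_rho, chi_3> = (1/6)[1*(4)*conj(2) + 2*(4)*conj(-1) + 3*(2)*conj(0)]
      = (1/6)[(8) + (-8) + (0)] = 0/6 = 0
Dimension check: dim(rho) = sum (mult * dim) = 3*1 + 1*1 + 0*2 = 4 = chi_rho(e) = 4.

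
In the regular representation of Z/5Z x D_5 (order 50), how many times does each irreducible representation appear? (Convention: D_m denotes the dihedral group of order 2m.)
Each irreducible V_i of dimension d_i appears with multiplicity d_i, i.e. rho_reg = (direct sum over all irreducibles V_i) d_i V_i. The irreducible dimensions for Z/5Z x D_5 are 1, 1, 1, 1, 1, 1, 1, 1, 1, 1, 2, 2, 2, 2, 2, 2, 2, 2, 2, 2: 10 irreducibles of dimension 1, each with multiplicity 1; 10 irreducibles of dimension 2, each with multiplicity 2. Total dimension 10*1*1 + 10*2*2 = 50 = |G|.

Proof sketch: General theorem: in the regular representation of a finite group G, each irreducible appears with multiplicity equal to its dimension. Check: dim(rho_reg) = sum d_i^2 = 1 + 1 + 1 + 1 + 1 + 1 + 1 + 1 + 1 + 1 + 4 + 4 + 4 + 4 + 4 + 4 + 4 + 4 + 4 + 4 = 50 = |G|.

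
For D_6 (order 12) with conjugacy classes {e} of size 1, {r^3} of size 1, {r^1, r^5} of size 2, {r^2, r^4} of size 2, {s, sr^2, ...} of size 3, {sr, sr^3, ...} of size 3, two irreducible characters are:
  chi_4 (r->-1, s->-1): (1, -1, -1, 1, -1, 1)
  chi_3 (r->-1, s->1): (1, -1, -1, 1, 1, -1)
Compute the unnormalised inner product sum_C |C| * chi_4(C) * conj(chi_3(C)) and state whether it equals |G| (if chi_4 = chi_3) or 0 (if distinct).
Sum = 0; so <chi_4, chi_3> = 0 (distinct irreducibles are orthogonal).

Details: Compute term by term over conjugacy classes (|C| * chi_4(C) * conj(chi_3(C))):
  1*(1)*conj(1) + 1*(-1)*conj(-1) + 2*(-1)*conj(-1) + 2*(1)*conj(1) + 3*(-1)*conj(1) + 3*(1)*conj(-1)
  = (1) + (1) + (2) + (2) + (-3) + (-3)
  = 0.
Dividing by |G| = 12 gives 0/12 = 0, matching the row-orthogonality relation <chi_4, chi_3> = [chi_4 = chi_3].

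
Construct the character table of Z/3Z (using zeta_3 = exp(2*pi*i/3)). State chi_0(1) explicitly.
Character table of Z/3Z (irreps indexed chi_0,...,chi_2 with chi_k(m) = zeta_3^(k*m), zeta_3 = exp(2*pi*i/3)):
  irrep \ class  {0} (size 1)  {1} (size 1)    {2} (size 1)  
  chi_0          1             1               1             
  chi_1          1             exp(2*I*pi/3)   exp(-2*I*pi/3)
  chi_2          1             exp(-2*I*pi/3)  exp(2*I*pi/3) 

Spot check: chi_0(1) = zeta_3^(0*1) = zeta_3^0 = 1.

Reasoning: Z/3Z is abelian, so all 3 irreducible complex representations are 1-dimensional. They are given by chi_k(m) = zeta_3^(k*m) for k = 0,...,2. Row orthogonality: sum_m chi_k(m) conj(chi_l(m)) = 3 * [k = l].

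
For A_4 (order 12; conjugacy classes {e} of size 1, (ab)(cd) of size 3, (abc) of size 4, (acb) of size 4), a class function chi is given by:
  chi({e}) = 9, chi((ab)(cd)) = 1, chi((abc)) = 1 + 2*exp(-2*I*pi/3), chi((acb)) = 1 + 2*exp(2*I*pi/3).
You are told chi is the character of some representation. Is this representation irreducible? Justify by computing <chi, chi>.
Not irreducible (reducible): <chi, chi> = 9 > 1.

Solution. <chi, chi> = (1/|G|) sum_C |C| * |chi(C)|^2 = (1/12)[1*|9|^2 + 3*|1|^2 + 4*|1 + 2*exp(-2*I*pi/3)|^2 + 4*|1 + 2*exp(2*I*pi/3)|^2]
  = (1/12)[(81) + (3) + (12) + (12)] = 108/12 = 9.
(Exp terms are combined using exp(i*s)*conj(exp(i*t)) = exp(i*(s-t)), and sums of them are collapsed using the identity that for every m > 1 the m distinct m-th roots of unity sum to 0, e.g. 1 + exp(2*I*pi/3) + exp(-2*I*pi/3) = 0.)
A character is irreducible iff <chi, chi> = 1, so this representation is reducible.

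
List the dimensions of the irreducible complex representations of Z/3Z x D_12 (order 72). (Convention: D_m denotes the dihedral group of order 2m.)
Dimensions: 1, 1, 1, 1, 1, 1, 1, 1, 1, 1, 1, 1, 2, 2, 2, 2, 2, 2, 2, 2, 2, 2, 2, 2, 2, 2, 2

Argument: There are 27 irreducibles (= number of conjugacy classes). Their dimensions d_i satisfy sum d_i^2 = |G| = 72: 1 + 1 + 1 + 1 + 1 + 1 + 1 + 1 + 1 + 1 + 1 + 1 + 4 + 4 + 4 + 4 + 4 + 4 + 4 + 4 + 4 + 4 + 4 + 4 + 4 + 4 + 4 = 72. (For the product with Z/3Z: each of the 3 1-dim characters of Z/3Z tensors with each irrep of D_12, giving 3 copies of each D_12-dimension.)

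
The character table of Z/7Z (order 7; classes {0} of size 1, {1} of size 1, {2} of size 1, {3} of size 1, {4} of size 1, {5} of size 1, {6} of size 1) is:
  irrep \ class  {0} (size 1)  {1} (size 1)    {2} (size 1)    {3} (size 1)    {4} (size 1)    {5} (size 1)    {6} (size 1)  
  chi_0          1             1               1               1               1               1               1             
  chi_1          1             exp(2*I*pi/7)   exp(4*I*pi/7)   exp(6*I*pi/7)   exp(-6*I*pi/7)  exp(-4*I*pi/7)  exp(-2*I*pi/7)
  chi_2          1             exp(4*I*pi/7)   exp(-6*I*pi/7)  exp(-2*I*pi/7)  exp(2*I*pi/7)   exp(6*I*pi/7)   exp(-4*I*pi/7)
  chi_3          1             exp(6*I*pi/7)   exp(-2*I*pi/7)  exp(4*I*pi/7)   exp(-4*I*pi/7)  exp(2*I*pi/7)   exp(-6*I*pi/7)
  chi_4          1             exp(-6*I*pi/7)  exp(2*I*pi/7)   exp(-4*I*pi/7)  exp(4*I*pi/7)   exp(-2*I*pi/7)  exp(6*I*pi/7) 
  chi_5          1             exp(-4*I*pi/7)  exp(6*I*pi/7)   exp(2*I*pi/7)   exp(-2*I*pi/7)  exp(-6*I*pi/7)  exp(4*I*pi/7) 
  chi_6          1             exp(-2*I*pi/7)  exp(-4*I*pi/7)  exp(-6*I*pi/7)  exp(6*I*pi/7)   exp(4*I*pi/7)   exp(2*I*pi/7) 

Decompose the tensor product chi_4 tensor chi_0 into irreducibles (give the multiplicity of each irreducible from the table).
chi_4 tensor chi_0 = chi_4 (all other irreducibles have multiplicity 0).

Justification: The character of a tensor product is the pointwise product (chi_4 * chi_0)(C) = chi_4(C) * chi_0(C):
  {0}: (1)*(1), {1}: (exp(-6*I*pi/7))*(1), {2}: (exp(2*I*pi/7))*(1), {3}: (exp(-4*I*pi/7))*(1), {4}: (exp(4*I*pi/7))*(1), {5}: (exp(-2*I*pi/7))*(1), {6}: (exp(6*I*pi/7))*(1)
so (chi_4 * chi_0) takes values
  {0} -> 1, {1} -> exp(-6*I*pi/7), {2} -> exp(2*I*pi/7), {3} -> exp(-4*I*pi/7), {4} -> exp(4*I*pi/7), {5} -> exp(-2*I*pi/7), {6} -> exp(6*I*pi/7).
Now take the inner product of this character with each irreducible chi from the table, <chi_4*chi_0, chi> = (1/7) sum_C |C| (chi_4*chi_0)(C) conj(chi(C)):
  <chi_4*chi_0, chi_0> = (1/7)[1*(1)*conj(1) + 1*(exp(-6*I*pi/7))*conj(1) + 1*(exp(2*I*pi/7))*conj(1) + 1*(exp(-4*I*pi/7))*conj(1) + 1*(exp(4*I*pi/7))*conj(1) + 1*(exp(-2*I*pi/7))*conj(1) + 1*(exp(6*I*pi/7))*conj(1)]
      = (1/7)[(1) + (exp(-6*I*pi/7)) + (exp(2*I*pi/7)) + (exp(-4*I*pi/7)) + (exp(4*I*pi/7)) + (exp(-2*I*pi/7)) + (exp(6*I*pi/7))] = 0/7 = 0
  <chi_4*chi_0, chi_1> = (1/7)[1*(1)*conj(1) + 1*(exp(-6*I*pi/7))*conj(exp(2*I*pi/7)) + 1*(exp(2*I*pi/7))*conj(exp(4*I*pi/7)) + 1*(exp(-4*I*pi/7))*conj(exp(6*I*pi/7)) + 1*(exp(4*I*pi/7))*conj(exp(-6*I*pi/7)) + 1*(exp(-2*I*pi/7))*conj(exp(-4*I*pi/7)) + 1*(exp(6*I*pi/7))*conj(exp(-2*I*pi/7))]
      = (1/7)[(1) + (exp(6*I*pi/7)) + (exp(-2*I*pi/7)) + (exp(4*I*pi/7)) + (exp(-4*I*pi/7)) + (exp(2*I*pi/7)) + (exp(-6*I*pi/7))] = 0/7 = 0
  <chi_4*chi_0, chi_2> = (1/7)[1*(1)*conj(1) + 1*(exp(-6*I*pi/7))*conj(exp(4*I*pi/7)) + 1*(exp(2*I*pi/7))*conj(exp(-6*I*pi/7)) + 1*(exp(-4*I*pi/7))*conj(exp(-2*I*pi/7)) + 1*(exp(4*I*pi/7))*conj(exp(2*I*pi/7)) + 1*(exp(-2*I*pi/7))*conj(exp(6*I*pi/7)) + 1*(exp(6*I*pi/7))*conj(exp(-4*I*pi/7))]
      = (1/7)[(1) + (exp(4*I*pi/7)) + (exp(-6*I*pi/7)) + (exp(-2*I*pi/7)) + (exp(2*I*pi/7)) + (exp(6*I*pi/7)) + (exp(-4*I*pi/7))] = 0/7 = 0
  <chi_4*chi_0, chi_3> = (1/7)[1*(1)*conj(1) + 1*(exp(-6*I*pi/7))*conj(exp(6*I*pi/7)) + 1*(exp(2*I*pi/7))*conj(exp(-2*I*pi/7)) + 1*(exp(-4*I*pi/7))*conj(exp(4*I*pi/7)) + 1*(exp(4*I*pi/7))*conj(exp(-4*I*pi/7)) + 1*(exp(-2*I*pi/7))*conj(exp(2*I*pi/7)) + 1*(exp(6*I*pi/7))*conj(exp(-6*I*pi/7))]
      = (1/7)[(1) + (exp(2*I*pi/7)) + (exp(4*I*pi/7)) + (exp(6*I*pi/7)) + (exp(-6*I*pi/7)) + (exp(-4*I*pi/7)) + (exp(-2*I*pi/7))] = 0/7 = 0
  <chi_4*chi_0, chi_4> = (1/7)[1*(1)*conj(1) + 1*(exp(-6*I*pi/7))*conj(exp(-6*I*pi/7)) + 1*(exp(2*I*pi/7))*conj(exp(2*I*pi/7)) + 1*(exp(-4*I*pi/7))*conj(exp(-4*I*pi/7)) + 1*(exp(4*I*pi/7))*conj(exp(4*I*pi/7)) + 1*(exp(-2*I*pi/7))*conj(exp(-2*I*pi/7)) + 1*(exp(6*I*pi/7))*conj(exp(6*I*pi/7))]
      = (1/7)[(1) + (1) + (1) + (1) + (1) + (1) + (1)] = 7/7 = 1
  <chi_4*chi_0, chi_5> = (1/7)[1*(1)*conj(1) + 1*(exp(-6*I*pi/7))*conj(exp(-4*I*pi/7)) + 1*(exp(2*I*pi/7))*conj(exp(6*I*pi/7)) + 1*(exp(-4*I*pi/7))*conj(exp(2*I*pi/7)) + 1*(exp(4*I*pi/7))*conj(exp(-2*I*pi/7)) + 1*(exp(-2*I*pi/7))*conj(exp(-6*I*pi/7)) + 1*(exp(6*I*pi/7))*conj(exp(4*I*pi/7))]
      = (1/7)[(1) + (exp(-2*I*pi/7)) + (exp(-4*I*pi/7)) + (exp(-6*I*pi/7)) + (exp(6*I*pi/7)) + (exp(4*I*pi/7)) + (exp(2*I*pi/7))] = 0/7 = 0
  <chi_4*chi_0, chi_6> = (1/7)[1*(1)*conj(1) + 1*(exp(-6*I*pi/7))*conj(exp(-2*I*pi/7)) + 1*(exp(2*I*pi/7))*conj(exp(-4*I*pi/7)) + 1*(exp(-4*I*pi/7))*conj(exp(-6*I*pi/7)) + 1*(exp(4*I*pi/7))*conj(exp(6*I*pi/7)) + 1*(exp(-2*I*pi/7))*conj(exp(4*I*pi/7)) + 1*(exp(6*I*pi/7))*conj(exp(2*I*pi/7))]
      = (1/7)[(1) + (exp(-4*I*pi/7)) + (exp(6*I*pi/7)) + (exp(2*I*pi/7)) + (exp(-2*I*pi/7)) + (exp(-6*I*pi/7)) + (exp(4*I*pi/7))] = 0/7 = 0
(Exp terms are combined using exp(i*s)*conj(exp(i*t)) = exp(i*(s-t)), and sums of them are collapsed using the identity that for every m > 1 the m distinct m-th roots of unity sum to 0, e.g. 1 + exp(2*I*pi/3) + exp(-2*I*pi/3) = 0.)
Hence the multiplicities are chi_4: 1. Dimension check: dim(chi_4)*dim(chi_0) = 1*1 = 1 and sum (mult * dim) = 1*1 = 1.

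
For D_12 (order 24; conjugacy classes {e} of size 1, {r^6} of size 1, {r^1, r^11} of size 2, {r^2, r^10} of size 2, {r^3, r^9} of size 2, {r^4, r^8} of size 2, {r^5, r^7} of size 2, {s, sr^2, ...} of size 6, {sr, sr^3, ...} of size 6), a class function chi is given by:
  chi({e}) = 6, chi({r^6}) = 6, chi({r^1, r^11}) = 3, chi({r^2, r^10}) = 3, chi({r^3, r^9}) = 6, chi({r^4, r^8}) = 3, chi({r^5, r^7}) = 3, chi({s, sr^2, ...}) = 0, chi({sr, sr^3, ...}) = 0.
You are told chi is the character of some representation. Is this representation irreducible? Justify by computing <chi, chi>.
Not irreducible (reducible): <chi, chi> = 9 > 1.

<chi, chi> = (1/|G|) sum_C |C| * |chi(C)|^2 = (1/24)[1*|6|^2 + 1*|6|^2 + 2*|3|^2 + 2*|3|^2 + 2*|6|^2 + 2*|3|^2 + 2*|3|^2 + 6*|0|^2 + 6*|0|^2]
  = (1/24)[(36) + (36) + (18) + (18) + (72) + (18) + (18) + (0) + (0)] = 216/24 = 9.
A character is irreducible iff <chi, chi> = 1, so this representation is reducible.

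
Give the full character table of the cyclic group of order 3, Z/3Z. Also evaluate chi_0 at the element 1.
Character table of Z/3Z (irreps indexed chi_0,...,chi_2 with chi_k(m) = zeta_3^(k*m), zeta_3 = exp(2*pi*i/3)):
  irrep \ class  {0} (size 1)  {1} (size 1)    {2} (size 1)  
  chi_0          1             1               1             
  chi_1          1             exp(2*I*pi/3)   exp(-2*I*pi/3)
  chi_2          1             exp(-2*I*pi/3)  exp(2*I*pi/3) 

Spot check: chi_0(1) = zeta_3^(0*1) = zeta_3^0 = 1.

Proof sketch: Z/3Z is abelian, so all 3 irreducible complex representations are 1-dimensional. They are given by chi_k(m) = zeta_3^(k*m) for k = 0,...,2. Row orthogonality: sum_m chi_k(m) conj(chi_l(m)) = 3 * [k = l].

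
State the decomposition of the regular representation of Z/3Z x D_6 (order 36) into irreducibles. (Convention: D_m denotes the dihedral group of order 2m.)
Each irreducible V_i of dimension d_i appears with multiplicity d_i, i.e. rho_reg = (direct sum over all irreducibles V_i) d_i V_i. The irreducible dimensions for Z/3Z x D_6 are 1, 1, 1, 1, 1, 1, 1, 1, 1, 1, 1, 1, 2, 2, 2, 2, 2, 2: 12 irreducibles of dimension 1, each with multiplicity 1; 6 irreducibles of dimension 2, each with multiplicity 2. Total dimension 12*1*1 + 6*2*2 = 36 = |G|.

Justification: General theorem: in the regular representation of a finite group G, each irreducible appears with multiplicity equal to its dimension. Check: dim(rho_reg) = sum d_i^2 = 1 + 1 + 1 + 1 + 1 + 1 + 1 + 1 + 1 + 1 + 1 + 1 + 4 + 4 + 4 + 4 + 4 + 4 = 36 = |G|.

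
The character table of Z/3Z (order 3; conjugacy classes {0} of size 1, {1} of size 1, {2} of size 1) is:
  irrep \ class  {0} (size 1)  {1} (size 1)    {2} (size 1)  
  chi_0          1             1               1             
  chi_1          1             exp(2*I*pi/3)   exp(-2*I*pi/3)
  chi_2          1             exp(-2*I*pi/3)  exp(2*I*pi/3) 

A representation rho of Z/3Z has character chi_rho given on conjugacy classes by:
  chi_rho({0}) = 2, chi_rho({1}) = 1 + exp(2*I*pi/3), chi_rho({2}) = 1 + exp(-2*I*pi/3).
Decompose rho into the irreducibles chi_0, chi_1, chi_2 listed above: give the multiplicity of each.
Multiplicities: chi_0: 1, chi_1: 1, chi_2: 0.

Why: Use <chi_rho, chi> = (1/|G|) sum_C |C| * chi_rho(C) * conj(chi(C)) with |G| = 3 for each irreducible chi in the table:
  <chi_rho, chi_0> = (1/3)[1*(2)*conj(1) + 1*(1 + exp(2*I*pi/3))*conj(1) + 1*(1 + exp(-2*I*pi/3))*conj(1)]
      = (1/3)[(2) + (1 + exp(2*I*pi/3)) + (1 + exp(-2*I*pi/3))] = 3/3 = 1
  <chi_rho, chi_1> = (1/3)[1*(2)*conj(1) + 1*(1 + exp(2*I*pi/3))*conj(exp(2*I*pi/3)) + 1*(1 + exp(-2*I*pi/3))*conj(exp(-2*I*pi/3))]
      = (1/3)[(2) + (1 + exp(-2*I*pi/3)) + (1 + exp(2*I*pi/3))] = 3/3 = 1
  <chi_rho, chi_2> = (1/3)[1*(2)*conj(1) + 1*(1 + exp(2*I*pi/3))*conj(exp(-2*I*pi/3)) + 1*(1 + exp(-2*I*pi/3))*conj(exp(2*I*pi/3))]
      = (1/3)[(2) + (-1) + (-1)] = 0/3 = 0
(Exp terms are combined using exp(i*s)*conj(exp(i*t)) = exp(i*(s-t)), and sums of them are collapsed using the identity that for every m > 1 the m distinct m-th roots of unity sum to 0, e.g. 1 + exp(2*I*pi/3) + exp(-2*I*pi/3) = 0.)
Dimension check: dim(rho) = sum (mult * dim) = 1*1 + 1*1 + 0*1 = 2 = chi_rho(e) = 2.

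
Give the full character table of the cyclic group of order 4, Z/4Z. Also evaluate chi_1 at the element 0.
Character table of Z/4Z (irreps indexed chi_0,...,chi_3 with chi_k(m) = zeta_4^(k*m), zeta_4 = exp(2*pi*i/4)):
  irrep \ class  {0} (size 1)  {1} (size 1)  {2} (size 1)  {3} (size 1)
  chi_0          1             1             1             1           
  chi_1          1             I             -1            -I          
  chi_2          1             -1            1             -1          
  chi_3          1             -I            -1            I           

Spot check: chi_1(0) = zeta_4^(1*0) = zeta_4^0 = 1.

Justification: Z/4Z is abelian, so all 4 irreducible complex representations are 1-dimensional. They are given by chi_k(m) = zeta_4^(k*m) for k = 0,...,3. Row orthogonality: sum_m chi_k(m) conj(chi_l(m)) = 4 * [k = l].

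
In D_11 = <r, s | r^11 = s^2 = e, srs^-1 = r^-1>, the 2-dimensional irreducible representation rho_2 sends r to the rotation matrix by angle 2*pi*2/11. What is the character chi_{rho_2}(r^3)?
chi_{rho_2}(r^3) = 2*cos(2*pi*2*3/11) = -2*cos(pi/11)

Explanation: rho_2(r^3) is rotation by angle 2*pi*2*3/11, whose trace is 2*cos(2*pi*2*3/11) = -2*cos(pi/11).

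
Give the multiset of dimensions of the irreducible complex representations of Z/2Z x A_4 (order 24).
Dimensions: 1, 1, 1, 1, 1, 1, 3, 3

There are 8 irreducibles (= number of conjugacy classes). Their dimensions d_i satisfy sum d_i^2 = |G| = 24: 1 + 1 + 1 + 1 + 1 + 1 + 9 + 9 = 24. (For the product with Z/2Z: each of the 2 1-dim characters of Z/2Z tensors with each irrep of A_4, giving 2 copies of each A_4-dimension.)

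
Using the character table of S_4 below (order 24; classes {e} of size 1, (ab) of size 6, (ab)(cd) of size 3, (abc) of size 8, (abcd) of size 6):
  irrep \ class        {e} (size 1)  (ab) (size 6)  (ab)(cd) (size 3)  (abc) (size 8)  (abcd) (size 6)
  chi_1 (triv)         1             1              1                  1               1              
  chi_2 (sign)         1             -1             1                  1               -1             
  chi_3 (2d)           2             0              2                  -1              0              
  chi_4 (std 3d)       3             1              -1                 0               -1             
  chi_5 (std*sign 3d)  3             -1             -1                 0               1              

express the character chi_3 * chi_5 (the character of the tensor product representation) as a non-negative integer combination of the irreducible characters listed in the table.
chi_3 tensor chi_5 = chi_4 + chi_5 (all other irreducibles have multiplicity 0).

Derivation: The character of a tensor product is the pointwise product (chi_3 * chi_5)(C) = chi_3(C) * chi_5(C):
  {e}: (2)*(3), (ab): (0)*(-1), (ab)(cd): (2)*(-1), (abc): (-1)*(0), (abcd): (0)*(1)
so (chi_3 * chi_5) takes values
  {e} -> 6, (ab) -> 0, (ab)(cd) -> -2, (abc) -> 0, (abcd) -> 0.
Now take the inner product of this character with each irreducible chi from the table, <chi_3*chi_5, chi> = (1/24) sum_C |C| (chi_3*chi_5)(C) conj(chi(C)):
  <chi_3*chi_5, chi_1> = (1/24)[1*(6)*conj(1) + 6*(0)*conj(1) + 3*(-2)*conj(1) + 8*(0)*conj(1) + 6*(0)*conj(1)]
      = (1/24)[(6) + (0) + (-6) + (0) + (0)] = 0/24 = 0
  <chi_3*chi_5, chi_2> = (1/24)[1*(6)*conj(1) + 6*(0)*conj(-1) + 3*(-2)*conj(1) + 8*(0)*conj(1) + 6*(0)*conj(-1)]
      = (1/24)[(6) + (0) + (-6) + (0) + (0)] = 0/24 = 0
  <chi_3*chi_5, chi_3> = (1/24)[1*(6)*conj(2) + 6*(0)*conj(0) + 3*(-2)*conj(2) + 8*(0)*conj(-1) + 6*(0)*conj(0)]
      = (1/24)[(12) + (0) + (-12) + (0) + (0)] = 0/24 = 0
  <chi_3*chi_5, chi_4> = (1/24)[1*(6)*conj(3) + 6*(0)*conj(1) + 3*(-2)*conj(-1) + 8*(0)*conj(0) + 6*(0)*conj(-1)]
      = (1/24)[(18) + (0) + (6) + (0) + (0)] = 24/24 = 1
  <chi_3*chi_5, chi_5> = (1/24)[1*(6)*conj(3) + 6*(0)*conj(-1) + 3*(-2)*conj(-1) + 8*(0)*conj(0) + 6*(0)*conj(1)]
      = (1/24)[(18) + (0) + (6) + (0) + (0)] = 24/24 = 1
Hence the multiplicities are chi_4: 1, chi_5: 1. Dimension check: dim(chi_3)*dim(chi_5) = 2*3 = 6 and sum (mult * dim) = 1*3 + 1*3 = 6.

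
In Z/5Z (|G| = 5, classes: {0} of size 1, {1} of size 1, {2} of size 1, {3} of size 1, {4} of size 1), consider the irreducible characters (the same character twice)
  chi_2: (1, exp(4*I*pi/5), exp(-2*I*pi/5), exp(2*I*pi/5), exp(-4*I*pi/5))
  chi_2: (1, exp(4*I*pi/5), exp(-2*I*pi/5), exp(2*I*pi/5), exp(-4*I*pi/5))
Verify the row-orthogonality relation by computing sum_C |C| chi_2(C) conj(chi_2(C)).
Sum = 5 = |G| = 5; so <chi_2, chi_2> = 1 (norm-1 confirms irreducibility).

Reasoning: Compute term by term over conjugacy classes (|C| * chi_2(C) * conj(chi_2(C))):
  1*(1)*conj(1) + 1*(exp(4*I*pi/5))*conj(exp(4*I*pi/5)) + 1*(exp(-2*I*pi/5))*conj(exp(-2*I*pi/5)) + 1*(exp(2*I*pi/5))*conj(exp(2*I*pi/5)) + 1*(exp(-4*I*pi/5))*conj(exp(-4*I*pi/5))
  = (1) + (1) + (1) + (1) + (1)
  = 5.
(Exp terms are combined using exp(i*s)*conj(exp(i*t)) = exp(i*(s-t)), and sums of them are collapsed using the identity that for every m > 1 the m distinct m-th roots of unity sum to 0, e.g. 1 + exp(2*I*pi/3) + exp(-2*I*pi/3) = 0.)
Dividing by |G| = 5 gives 5/5 = 1, matching the row-orthogonality relation <chi_2, chi_2> = [chi_2 = chi_2].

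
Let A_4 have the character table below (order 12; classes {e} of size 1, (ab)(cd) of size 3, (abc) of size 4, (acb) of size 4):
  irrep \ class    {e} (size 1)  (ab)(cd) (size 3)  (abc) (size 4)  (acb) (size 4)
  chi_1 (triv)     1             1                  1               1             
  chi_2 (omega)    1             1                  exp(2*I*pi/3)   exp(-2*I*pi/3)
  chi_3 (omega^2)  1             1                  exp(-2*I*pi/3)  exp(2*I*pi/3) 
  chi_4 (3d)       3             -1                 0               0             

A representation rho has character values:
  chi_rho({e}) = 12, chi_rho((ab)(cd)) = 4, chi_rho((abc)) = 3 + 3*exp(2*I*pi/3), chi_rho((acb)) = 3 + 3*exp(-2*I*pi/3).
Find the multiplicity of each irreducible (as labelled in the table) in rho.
Multiplicities: chi_1: 3, chi_2: 3, chi_3: 0, chi_4: 2.

Why: Use <chi_rho, chi> = (1/|G|) sum_C |C| * chi_rho(C) * conj(chi(C)) with |G| = 12 for each irreducible chi in the table:
  <chi_rho, chi_1> = (1/12)[1*(12)*conj(1) + 3*(4)*conj(1) + 4*(3 + 3*exp(2*I*pi/3))*conj(1) + 4*(3 + 3*exp(-2*I*pi/3))*conj(1)]
      = (1/12)[(12) + (12) + (12 + 12*exp(2*I*pi/3)) + (12 + 12*exp(-2*I*pi/3))] = 36/12 = 3
  <chi_rho, chi_2> = (1/12)[1*(12)*conj(1) + 3*(4)*conj(1) + 4*(3 + 3*exp(2*I*pi/3))*conj(exp(2*I*pi/3)) + 4*(3 + 3*exp(-2*I*pi/3))*conj(exp(-2*I*pi/3))]
      = (1/12)[(12) + (12) + (12 + 12*exp(-2*I*pi/3)) + (12 + 12*exp(2*I*pi/3))] = 36/12 = 3
  <chi_rho, chi_3> = (1/12)[1*(12)*conj(1) + 3*(4)*conj(1) + 4*(3 + 3*exp(2*I*pi/3))*conj(exp(-2*I*pi/3)) + 4*(3 + 3*exp(-2*I*pi/3))*conj(exp(2*I*pi/3))]
      = (1/12)[(12) + (12) + (-12) + (-12)] = 0/12 = 0
  <chi_rho, chi_4> = (1/12)[1*(12)*conj(3) + 3*(4)*conj(-1) + 4*(3 + 3*exp(2*I*pi/3))*conj(0) + 4*(3 + 3*exp(-2*I*pi/3))*conj(0)]
      = (1/12)[(36) + (-12) + (0) + (0)] = 24/12 = 2
(Exp terms are combined using exp(i*s)*conj(exp(i*t)) = exp(i*(s-t)), and sums of them are collapsed using the identity that for every m > 1 the m distinct m-th roots of unity sum to 0, e.g. 1 + exp(2*I*pi/3) + exp(-2*I*pi/3) = 0.)
Dimension check: dim(rho) = sum (mult * dim) = 3*1 + 3*1 + 0*1 + 2*3 = 12 = chi_rho(e) = 12.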